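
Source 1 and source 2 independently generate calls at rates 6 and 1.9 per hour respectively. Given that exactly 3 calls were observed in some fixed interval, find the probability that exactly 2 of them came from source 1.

Given the total, each event is independently from source 1 with probability p = λ_1/(λ_1+λ_2) = 6/7.9 ≈ 0.7595.
So K ~ Binomial(3, 6/7.9): P(K = 2) = C(3,2) · (6/7.9)^2 · (1.9/7.9)^1 ≈ 0.4162.

0.4162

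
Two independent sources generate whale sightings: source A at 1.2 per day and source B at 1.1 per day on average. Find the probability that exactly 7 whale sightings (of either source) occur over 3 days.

Independent Poisson processes superpose: combined rate λ = 1.2 + 1.1 = 2.3 per day.
Over the interval, μ = 2.3 × 3 = 6.9 (3 days).
P(N = 7) = e^(−6.9) · 6.9^7/7! ≈ 0.1489.

0.1489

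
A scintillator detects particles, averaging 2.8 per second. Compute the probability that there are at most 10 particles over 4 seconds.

Over the interval, μ = 2.8 × 4 = 11.2 (4 seconds).
P(N ≤ 10) = Σ_{j=0}^{10} e^(−μ) μ^j/j! ≈ 0.4362.

0.4362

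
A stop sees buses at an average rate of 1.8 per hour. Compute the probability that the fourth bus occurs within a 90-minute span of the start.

Over the interval, μ = 1.8 × 1.5 = 2.7 (a 90-minute span = 1.5 hours).
The fourth arrival falls in the interval iff at least 4 events occur there: P(S_4 ≤ t) = P(N ≥ 4) = 1 − P(N ≤ 3) ≈ 0.2859.

0.2859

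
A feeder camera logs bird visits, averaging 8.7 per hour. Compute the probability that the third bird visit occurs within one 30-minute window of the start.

Over the interval, μ = 8.7 × 0.5 = 4.35 (a 30-minute window = 0.5 hours).
The third arrival falls in the interval iff at least 3 events occur there: P(S_3 ≤ t) = P(N ≥ 3) = 1 − P(N ≤ 2) ≈ 0.8088.

0.8088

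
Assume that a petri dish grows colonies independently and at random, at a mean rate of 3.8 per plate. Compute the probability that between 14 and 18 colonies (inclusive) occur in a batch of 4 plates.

Over the interval, μ = 3.8 × 4 = 15.2 (a batch of 4 plates = 4 plates).
P(14 ≤ N ≤ 18) = Σ_{j=14}^{18} e^(−15.2) · 15.2^j/j! ≈ 0.4607.

0.4607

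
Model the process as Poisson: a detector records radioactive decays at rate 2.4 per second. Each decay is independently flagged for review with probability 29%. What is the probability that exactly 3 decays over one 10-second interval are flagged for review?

Thinning: the decays that are flagged for review themselves form a Poisson process with rate 0.29 × 2.4 = 0.696 per second.
Over the interval, μ = 0.696 × 10 = 6.96 (a 10-second interval = 10 seconds).
P(N = 3) = e^(−6.96) · 6.96^3/3! ≈ 0.0533.

0.0533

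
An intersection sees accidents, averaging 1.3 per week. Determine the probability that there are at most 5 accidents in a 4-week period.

0.5809

Over the interval, μ = 1.3 × 4 = 5.2 (a 4-week period = 4 weeks).
P(N ≤ 5) = Σ_{j=0}^{5} e^(−μ) μ^j/j! ≈ 0.5809.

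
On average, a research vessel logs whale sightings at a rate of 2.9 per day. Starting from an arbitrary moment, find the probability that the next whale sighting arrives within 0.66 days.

0.8525

Inter-arrival times are exponential with rate λ = 2.9 per day.
P(T ≤ 0.66) = 1 − e^(−λt) = 1 − e^(−2.9 × 0.66) = 1 − e^(−1.914) ≈ 0.8525.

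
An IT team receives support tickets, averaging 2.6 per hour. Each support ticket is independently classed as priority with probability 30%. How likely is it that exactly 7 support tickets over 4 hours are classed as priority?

0.0252

Thinning: the support tickets that are classed as priority themselves form a Poisson process with rate 0.3 × 2.6 = 0.78 per hour.
Over the interval, μ = 0.78 × 4 = 3.12 (4 hours).
P(N = 7) = e^(−3.12) · 3.12^7/7! ≈ 0.0252.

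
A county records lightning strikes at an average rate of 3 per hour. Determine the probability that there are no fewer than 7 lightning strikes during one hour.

0.0335

With mean μ = 3 per hour,
P(N ≥ 7) = 1 − P(N ≤ 6) = 1 − Σ_{j=0}^{6} e^(−μ) μ^j/j! ≈ 0.0335.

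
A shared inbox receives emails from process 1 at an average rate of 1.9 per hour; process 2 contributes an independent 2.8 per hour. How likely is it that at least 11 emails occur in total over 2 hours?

Independent Poisson processes superpose: combined rate λ = 1.9 + 2.8 = 4.7 per hour.
Over the interval, μ = 4.7 × 2 = 9.4 (2 hours).
P(N ≥ 11) = 1 − P(N ≤ 10) ≈ 0.3424.

0.3424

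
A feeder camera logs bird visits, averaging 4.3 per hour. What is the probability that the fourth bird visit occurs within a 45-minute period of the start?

Over the interval, μ = 4.3 × 0.75 = 3.225 (a 45-minute period = 0.75 hours).
The fourth arrival falls in the interval iff at least 4 events occur there: P(S_4 ≤ t) = P(N ≥ 4) = 1 − P(N ≤ 3) ≈ 0.4030.

0.4030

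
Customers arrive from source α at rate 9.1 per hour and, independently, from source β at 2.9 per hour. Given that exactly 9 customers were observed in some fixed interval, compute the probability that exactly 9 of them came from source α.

0.0829

Given the total, each event is independently from source α with probability p = λ_α/(λ_α+λ_β) = 9.1/12 ≈ 0.7583.
So K ~ Binomial(9, 9.1/12): P(K = 9) = C(9,9) · (9.1/12)^9 · (2.9/12)^0 ≈ 0.0829.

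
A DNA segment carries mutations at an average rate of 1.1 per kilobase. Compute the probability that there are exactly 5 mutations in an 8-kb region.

0.0663

Over the interval, μ = 1.1 × 8 = 8.8 (an 8-kb region = 8 kilobases).
P(N = 5) = e^(−μ) μ^5/5! = e^(−8.8) · 8.8^5/120 ≈ 0.0663.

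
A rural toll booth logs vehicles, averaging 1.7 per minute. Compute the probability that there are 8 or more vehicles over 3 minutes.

0.1440

Over the interval, μ = 1.7 × 3 = 5.1 (3 minutes).
P(N ≥ 8) = 1 − P(N ≤ 7) = 1 − Σ_{j=0}^{7} e^(−μ) μ^j/j! ≈ 0.1440.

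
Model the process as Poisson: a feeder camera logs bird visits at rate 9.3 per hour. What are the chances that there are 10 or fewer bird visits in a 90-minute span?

0.1790

Over the interval, μ = 9.3 × 1.5 = 13.95 (a 90-minute span = 1.5 hours).
P(N ≤ 10) = Σ_{j=0}^{10} e^(−μ) μ^j/j! ≈ 0.1790.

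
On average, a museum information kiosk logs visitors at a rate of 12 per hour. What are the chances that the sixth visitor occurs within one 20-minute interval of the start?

0.2149

Over the interval, μ = 12 × 1/3 = 4 (a 20-minute interval = 1/3 hours).
The sixth arrival falls in the interval iff at least 6 events occur there: P(S_6 ≤ t) = P(N ≥ 6) = 1 − P(N ≤ 5) ≈ 0.2149.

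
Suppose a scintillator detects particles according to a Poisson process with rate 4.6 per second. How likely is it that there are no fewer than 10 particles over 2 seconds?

Over the interval, μ = 4.6 × 2 = 9.2 (2 seconds).
P(N ≥ 10) = 1 − P(N ≤ 9) = 1 − Σ_{j=0}^{9} e^(−μ) μ^j/j! ≈ 0.4389.

0.4389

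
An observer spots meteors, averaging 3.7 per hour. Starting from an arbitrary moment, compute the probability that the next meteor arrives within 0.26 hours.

0.6179

Inter-arrival times are exponential with rate λ = 3.7 per hour.
P(T ≤ 0.26) = 1 − e^(−λt) = 1 − e^(−3.7 × 0.26) = 1 − e^(−0.962) ≈ 0.6179.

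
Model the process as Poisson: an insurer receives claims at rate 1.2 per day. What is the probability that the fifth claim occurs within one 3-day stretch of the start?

0.2936

Over the interval, μ = 1.2 × 3 = 3.6 (a 3-day stretch = 3 days).
The fifth arrival falls in the interval iff at least 5 events occur there: P(S_5 ≤ t) = P(N ≥ 5) = 1 − P(N ≤ 4) ≈ 0.2936.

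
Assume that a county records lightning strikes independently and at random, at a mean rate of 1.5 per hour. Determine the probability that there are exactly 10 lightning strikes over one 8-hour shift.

0.1048

Over the interval, μ = 1.5 × 8 = 12 (an 8-hour shift = 8 hours).
P(N = 10) = e^(−μ) μ^10/10! = e^(−12) · 12^10/3628800 ≈ 0.1048.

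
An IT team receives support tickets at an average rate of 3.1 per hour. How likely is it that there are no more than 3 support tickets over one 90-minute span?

Over the interval, μ = 3.1 × 1.5 = 4.65 (a 90-minute span = 1.5 hours).
P(N ≤ 3) = Σ_{j=0}^{3} e^(−μ) μ^j/j! ≈ 0.3176.

0.3176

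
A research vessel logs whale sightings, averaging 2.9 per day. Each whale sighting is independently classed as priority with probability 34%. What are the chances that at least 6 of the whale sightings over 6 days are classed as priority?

0.5407

Thinning: the whale sightings that are classed as priority themselves form a Poisson process with rate 0.34 × 2.9 = 0.986 per day.
Over the interval, μ = 0.986 × 6 = 5.916 (6 days).
P(N ≥ 6) = 1 − P(N ≤ 5) ≈ 0.5407.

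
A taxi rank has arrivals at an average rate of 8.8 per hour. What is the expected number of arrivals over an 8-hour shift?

70.4

E[N] = λt = 8.8 × 8 = 70.4 (an 8-hour shift = 8 hours).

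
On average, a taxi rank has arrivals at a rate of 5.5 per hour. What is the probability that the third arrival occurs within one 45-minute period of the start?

0.7796

Over the interval, μ = 5.5 × 0.75 = 4.125 (a 45-minute period = 0.75 hours).
The third arrival falls in the interval iff at least 3 events occur there: P(S_3 ≤ t) = P(N ≥ 3) = 1 − P(N ≤ 2) ≈ 0.7796.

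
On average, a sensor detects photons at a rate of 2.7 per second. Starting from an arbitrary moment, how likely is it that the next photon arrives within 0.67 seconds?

0.8362

Inter-arrival times are exponential with rate λ = 2.7 per second.
P(T ≤ 0.67) = 1 − e^(−λt) = 1 − e^(−2.7 × 0.67) = 1 − e^(−1.809) ≈ 0.8362.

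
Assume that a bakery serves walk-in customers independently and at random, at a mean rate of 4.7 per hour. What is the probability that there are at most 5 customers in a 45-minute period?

Over the interval, μ = 4.7 × 0.75 = 3.525 (a 45-minute period = 0.75 hours).
P(N ≤ 5) = Σ_{j=0}^{5} e^(−μ) μ^j/j! ≈ 0.8543.

0.8543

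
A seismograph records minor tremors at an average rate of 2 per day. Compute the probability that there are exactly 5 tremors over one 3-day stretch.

0.1606

Over the interval, μ = 2 × 3 = 6 (a 3-day stretch = 3 days).
P(N = 5) = e^(−μ) μ^5/5! = e^(−6) · 6^5/120 ≈ 0.1606.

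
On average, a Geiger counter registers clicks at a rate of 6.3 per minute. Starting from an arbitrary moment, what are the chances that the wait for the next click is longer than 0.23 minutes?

The wait for the next event is exponential with rate λ = 6.3 per minute.
P(T > 0.23) = e^(−λt) = e^(−6.3 × 0.23) = e^(−1.449) ≈ 0.2348.

0.2348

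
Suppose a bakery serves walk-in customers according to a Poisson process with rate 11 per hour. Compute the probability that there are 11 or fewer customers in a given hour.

With mean μ = 11 per hour,
P(N ≤ 11) = Σ_{j=0}^{11} e^(−μ) μ^j/j! ≈ 0.5793.

0.5793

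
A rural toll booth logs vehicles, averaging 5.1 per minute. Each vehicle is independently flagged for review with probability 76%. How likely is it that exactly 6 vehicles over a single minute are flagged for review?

0.0976

Thinning: the vehicles that are flagged for review themselves form a Poisson process with rate 0.76 × 5.1 = 3.876 per minute.
So μ = 3.876.
P(N = 6) = e^(−3.876) · 3.876^6/6! ≈ 0.0976.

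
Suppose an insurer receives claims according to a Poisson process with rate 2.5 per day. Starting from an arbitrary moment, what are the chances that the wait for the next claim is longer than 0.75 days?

0.1534

The wait for the next event is exponential with rate λ = 2.5 per day.
P(T > 0.75) = e^(−λt) = e^(−2.5 × 0.75) = e^(−1.875) ≈ 0.1534.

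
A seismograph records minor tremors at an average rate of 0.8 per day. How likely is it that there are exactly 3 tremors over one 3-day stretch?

Over the interval, μ = 0.8 × 3 = 2.4 (a 3-day stretch = 3 days).
P(N = 3) = e^(−μ) μ^3/3! = e^(−2.4) · 2.4^3/6 ≈ 0.2090.

0.2090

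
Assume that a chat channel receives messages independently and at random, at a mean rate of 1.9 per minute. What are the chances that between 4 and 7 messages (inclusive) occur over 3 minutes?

Over the interval, μ = 1.9 × 3 = 5.7 (3 minutes).
P(4 ≤ N ≤ 7) = Σ_{j=4}^{7} e^(−5.7) · 5.7^j/j! ≈ 0.6041.

0.6041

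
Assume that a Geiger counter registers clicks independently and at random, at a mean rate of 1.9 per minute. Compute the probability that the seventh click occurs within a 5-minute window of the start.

0.8351

Over the interval, μ = 1.9 × 5 = 9.5 (a 5-minute window = 5 minutes).
The seventh arrival falls in the interval iff at least 7 events occur there: P(S_7 ≤ t) = P(N ≥ 7) = 1 − P(N ≤ 6) ≈ 0.8351.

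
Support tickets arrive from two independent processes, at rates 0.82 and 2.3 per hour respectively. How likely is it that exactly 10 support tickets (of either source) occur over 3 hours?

Independent Poisson processes superpose: combined rate λ = 0.82 + 2.3 = 3.12 per hour.
Over the interval, μ = 3.12 × 3 = 9.36 (3 hours).
P(N = 10) = e^(−9.36) · 9.36^10/10! ≈ 0.1225.

0.1225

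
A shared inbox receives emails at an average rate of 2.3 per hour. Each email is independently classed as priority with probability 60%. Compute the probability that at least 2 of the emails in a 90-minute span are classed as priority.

0.6126

Thinning: the emails that are classed as priority themselves form a Poisson process with rate 0.6 × 2.3 = 1.38 per hour.
Over the interval, μ = 1.38 × 1.5 = 2.07 (a 90-minute span = 1.5 hours).
P(N ≥ 2) = 1 − P(N ≤ 1) ≈ 0.6126.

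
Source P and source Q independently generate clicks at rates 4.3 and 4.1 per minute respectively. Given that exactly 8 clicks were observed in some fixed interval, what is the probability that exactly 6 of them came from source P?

Given the total, each event is independently from source P with probability p = λ_P/(λ_P+λ_Q) = 4.3/8.4 ≈ 0.5119.
So K ~ Binomial(8, 4.3/8.4): P(K = 6) = C(8,6) · (4.3/8.4)^6 · (4.1/8.4)^2 ≈ 0.1200.

0.1200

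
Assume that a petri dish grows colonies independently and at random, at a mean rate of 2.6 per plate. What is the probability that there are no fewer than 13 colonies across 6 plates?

Over the interval, μ = 2.6 × 6 = 15.6 (6 plates).
P(N ≥ 13) = 1 − P(N ≤ 12) = 1 − Σ_{j=0}^{12} e^(−μ) μ^j/j! ≈ 0.7791.

0.7791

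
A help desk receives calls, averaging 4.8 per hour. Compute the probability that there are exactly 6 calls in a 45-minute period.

Over the interval, μ = 4.8 × 0.75 = 3.6 (a 45-minute period = 0.75 hours).
P(N = 6) = e^(−μ) μ^6/6! = e^(−3.6) · 3.6^6/720 ≈ 0.0826.

0.0826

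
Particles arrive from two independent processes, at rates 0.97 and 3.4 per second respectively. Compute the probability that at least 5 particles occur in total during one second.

Independent Poisson processes superpose: combined rate λ = 0.97 + 3.4 = 4.37 per second.
So μ = 4.37.
P(N ≥ 5) = 1 − P(N ≤ 4) ≈ 0.4431.

0.4431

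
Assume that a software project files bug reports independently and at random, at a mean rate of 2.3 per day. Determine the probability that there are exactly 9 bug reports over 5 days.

Over the interval, μ = 2.3 × 5 = 11.5 (5 days).
P(N = 9) = e^(−μ) μ^9/9! = e^(−11.5) · 11.5^9/362880 ≈ 0.0982.

0.0982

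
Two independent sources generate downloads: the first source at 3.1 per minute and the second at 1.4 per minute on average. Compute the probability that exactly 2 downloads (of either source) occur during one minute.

Independent Poisson processes superpose: combined rate λ = 3.1 + 1.4 = 4.5 per minute.
So μ = 4.5.
P(N = 2) = e^(−4.5) · 4.5^2/2! ≈ 0.1125.

0.1125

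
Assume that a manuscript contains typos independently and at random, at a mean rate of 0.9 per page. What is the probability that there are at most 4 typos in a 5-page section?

Over the interval, μ = 0.9 × 5 = 4.5 (a 5-page section = 5 pages).
P(N ≤ 4) = Σ_{j=0}^{4} e^(−μ) μ^j/j! ≈ 0.5321.

0.5321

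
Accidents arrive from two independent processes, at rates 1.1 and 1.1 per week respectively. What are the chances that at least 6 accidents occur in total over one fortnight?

Independent Poisson processes superpose: combined rate λ = 1.1 + 1.1 = 2.2 per week.
Over the interval, μ = 2.2 × 2 = 4.4 (a fortnight = 2 weeks).
P(N ≥ 6) = 1 − P(N ≤ 5) ≈ 0.2801.

0.2801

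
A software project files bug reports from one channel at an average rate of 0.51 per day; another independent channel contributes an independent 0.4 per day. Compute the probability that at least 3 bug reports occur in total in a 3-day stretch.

Independent Poisson processes superpose: combined rate λ = 0.51 + 0.4 = 0.91 per day.
Over the interval, μ = 0.91 × 3 = 2.73 (a 3-day stretch = 3 days).
P(N ≥ 3) = 1 − P(N ≤ 2) ≈ 0.5137.

0.5137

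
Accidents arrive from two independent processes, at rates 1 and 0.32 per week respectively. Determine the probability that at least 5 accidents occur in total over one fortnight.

0.1283

Independent Poisson processes superpose: combined rate λ = 1 + 0.32 = 1.32 per week.
Over the interval, μ = 1.32 × 2 = 2.64 (a fortnight = 2 weeks).
P(N ≥ 5) = 1 − P(N ≤ 4) ≈ 0.1283.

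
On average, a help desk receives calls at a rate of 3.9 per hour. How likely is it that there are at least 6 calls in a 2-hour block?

Over the interval, μ = 3.9 × 2 = 7.8 (a 2-hour block = 2 hours).
P(N ≥ 6) = 1 − P(N ≤ 5) = 1 − Σ_{j=0}^{5} e^(−μ) μ^j/j! ≈ 0.7897.

0.7897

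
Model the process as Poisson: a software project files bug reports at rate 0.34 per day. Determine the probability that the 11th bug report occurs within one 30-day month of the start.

Over the interval, μ = 0.34 × 30 = 10.2 (a 30-day month = 30 days).
The 11th arrival falls in the interval iff at least 11 events occur there: P(S_11 ≤ t) = P(N ≥ 11) = 1 − P(N ≤ 10) ≈ 0.4420.

0.4420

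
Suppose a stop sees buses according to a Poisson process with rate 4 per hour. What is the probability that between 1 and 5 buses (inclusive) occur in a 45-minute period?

Over the interval, μ = 4 × 0.75 = 3 (a 45-minute period = 0.75 hours).
P(1 ≤ N ≤ 5) = Σ_{j=1}^{5} e^(−3) · 3^j/j! ≈ 0.8663.

0.8663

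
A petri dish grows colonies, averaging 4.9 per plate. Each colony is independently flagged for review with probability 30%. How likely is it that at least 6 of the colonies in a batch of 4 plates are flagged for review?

Thinning: the colonies that are flagged for review themselves form a Poisson process with rate 0.3 × 4.9 = 1.47 per plate.
Over the interval, μ = 1.47 × 4 = 5.88 (a batch of 4 plates = 4 plates).
P(N ≥ 6) = 1 − P(N ≤ 5) ≈ 0.5349.

0.5349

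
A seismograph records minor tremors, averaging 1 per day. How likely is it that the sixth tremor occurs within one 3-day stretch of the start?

0.0839

Over the interval, μ = 1 × 3 = 3 (a 3-day stretch = 3 days).
The sixth arrival falls in the interval iff at least 6 events occur there: P(S_6 ≤ t) = P(N ≥ 6) = 1 − P(N ≤ 5) ≈ 0.0839.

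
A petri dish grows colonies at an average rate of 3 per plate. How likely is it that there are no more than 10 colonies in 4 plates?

0.3472

Over the interval, μ = 3 × 4 = 12 (4 plates).
P(N ≤ 10) = Σ_{j=0}^{10} e^(−μ) μ^j/j! ≈ 0.3472.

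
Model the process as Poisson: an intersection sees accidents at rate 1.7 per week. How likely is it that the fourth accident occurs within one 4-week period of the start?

Over the interval, μ = 1.7 × 4 = 6.8 (a 4-week period = 4 weeks).
The fourth arrival falls in the interval iff at least 4 events occur there: P(S_4 ≤ t) = P(N ≥ 4) = 1 − P(N ≤ 3) ≈ 0.9072.

0.9072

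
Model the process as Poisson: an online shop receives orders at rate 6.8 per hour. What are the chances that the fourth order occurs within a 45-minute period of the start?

Over the interval, μ = 6.8 × 0.75 = 5.1 (a 45-minute period = 0.75 hours).
The fourth arrival falls in the interval iff at least 4 events occur there: P(S_4 ≤ t) = P(N ≥ 4) = 1 − P(N ≤ 3) ≈ 0.7487.

0.7487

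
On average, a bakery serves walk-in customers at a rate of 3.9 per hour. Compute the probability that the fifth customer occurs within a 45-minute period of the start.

Over the interval, μ = 3.9 × 0.75 = 2.925 (a 45-minute period = 0.75 hours).
The fifth arrival falls in the interval iff at least 5 events occur there: P(S_5 ≤ t) = P(N ≥ 5) = 1 − P(N ≤ 4) ≈ 0.1723.

0.1723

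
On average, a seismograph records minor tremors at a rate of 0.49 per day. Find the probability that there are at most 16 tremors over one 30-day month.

Over the interval, μ = 0.49 × 30 = 14.7 (a 30-day month = 30 days).
P(N ≤ 16) = Σ_{j=0}^{16} e^(−μ) μ^j/j! ≈ 0.6926.

0.6926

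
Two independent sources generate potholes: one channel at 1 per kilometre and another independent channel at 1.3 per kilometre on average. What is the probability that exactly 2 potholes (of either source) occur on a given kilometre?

0.2652

Independent Poisson processes superpose: combined rate λ = 1 + 1.3 = 2.3 per kilometre.
So μ = 2.3.
P(N = 2) = e^(−2.3) · 2.3^2/2! ≈ 0.2652.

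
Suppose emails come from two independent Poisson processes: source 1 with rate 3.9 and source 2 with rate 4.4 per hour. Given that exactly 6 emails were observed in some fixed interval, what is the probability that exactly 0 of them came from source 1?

Given the total, each event is independently from source 1 with probability p = λ_1/(λ_1+λ_2) = 3.9/8.3 ≈ 0.4699.
So K ~ Binomial(6, 3.9/8.3): P(K = 0) = C(6,0) · (3.9/8.3)^0 · (4.4/8.3)^6 ≈ 0.0222.

0.0222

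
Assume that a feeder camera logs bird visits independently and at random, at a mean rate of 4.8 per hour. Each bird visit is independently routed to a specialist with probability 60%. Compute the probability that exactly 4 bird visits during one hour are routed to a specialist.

Thinning: the bird visits that are routed to a specialist themselves form a Poisson process with rate 0.6 × 4.8 = 2.88 per hour.
So μ = 2.88.
P(N = 4) = e^(−2.88) · 2.88^4/4! ≈ 0.1609.

0.1609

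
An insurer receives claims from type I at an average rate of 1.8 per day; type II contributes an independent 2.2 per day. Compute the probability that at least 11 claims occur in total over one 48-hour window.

Independent Poisson processes superpose: combined rate λ = 1.8 + 2.2 = 4 per day.
Over the interval, μ = 4 × 2 = 8 (a 48-hour window = 2 days).
P(N ≥ 11) = 1 − P(N ≤ 10) ≈ 0.1841.

0.1841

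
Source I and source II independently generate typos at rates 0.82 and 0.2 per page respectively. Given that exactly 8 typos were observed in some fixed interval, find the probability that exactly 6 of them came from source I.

Given the total, each event is independently from source I with probability p = λ_I/(λ_I+λ_II) = 0.82/1.02 ≈ 0.8039.
So K ~ Binomial(8, 0.82/1.02): P(K = 6) = C(8,6) · (0.82/1.02)^6 · (0.2/1.02)^2 ≈ 0.2906.

0.2906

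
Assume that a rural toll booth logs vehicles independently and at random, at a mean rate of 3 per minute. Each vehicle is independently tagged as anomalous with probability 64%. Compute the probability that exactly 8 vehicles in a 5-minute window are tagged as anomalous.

0.1212

Thinning: the vehicles that are tagged as anomalous themselves form a Poisson process with rate 0.64 × 3 = 1.92 per minute.
Over the interval, μ = 1.92 × 5 = 9.6 (a 5-minute window = 5 minutes).
P(N = 8) = e^(−9.6) · 9.6^8/8! ≈ 0.1212.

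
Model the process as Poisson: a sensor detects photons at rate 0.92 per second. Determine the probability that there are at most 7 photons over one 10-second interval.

Over the interval, μ = 0.92 × 10 = 9.2 (a 10-second interval = 10 seconds).
P(N ≤ 7) = Σ_{j=0}^{7} e^(−μ) μ^j/j! ≈ 0.3010.

0.3010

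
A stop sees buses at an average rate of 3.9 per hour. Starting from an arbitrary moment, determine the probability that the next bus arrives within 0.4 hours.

0.7899

Inter-arrival times are exponential with rate λ = 3.9 per hour.
P(T ≤ 0.4) = 1 − e^(−λt) = 1 − e^(−3.9 × 0.4) = 1 − e^(−1.56) ≈ 0.7899.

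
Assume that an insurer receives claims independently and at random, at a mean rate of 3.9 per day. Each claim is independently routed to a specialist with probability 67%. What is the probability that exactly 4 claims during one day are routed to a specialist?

Thinning: the claims that are routed to a specialist themselves form a Poisson process with rate 0.67 × 3.9 = 2.613 per day.
So μ = 2.613.
P(N = 4) = e^(−2.613) · 2.613^4/4! ≈ 0.1424.

0.1424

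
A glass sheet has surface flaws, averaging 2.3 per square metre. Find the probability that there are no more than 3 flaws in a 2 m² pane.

0.3257

Over the interval, μ = 2.3 × 2 = 4.6 (a 2 m² pane = 2 square metres).
P(N ≤ 3) = Σ_{j=0}^{3} e^(−μ) μ^j/j! ≈ 0.3257.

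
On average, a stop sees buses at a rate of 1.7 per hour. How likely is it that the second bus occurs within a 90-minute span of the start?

Over the interval, μ = 1.7 × 1.5 = 2.55 (a 90-minute span = 1.5 hours).
The second arrival falls in the interval iff at least 2 events occur there: P(S_2 ≤ t) = P(N ≥ 2) = 1 − P(N ≤ 1) ≈ 0.7228.

0.7228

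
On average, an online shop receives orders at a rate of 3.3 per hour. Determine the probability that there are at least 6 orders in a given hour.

With mean μ = 3.3 per hour,
P(N ≥ 6) = 1 − P(N ≤ 5) = 1 − Σ_{j=0}^{5} e^(−μ) μ^j/j! ≈ 0.1171.

0.1171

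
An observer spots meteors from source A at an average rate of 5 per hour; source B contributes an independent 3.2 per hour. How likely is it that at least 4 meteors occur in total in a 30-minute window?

0.5858

Independent Poisson processes superpose: combined rate λ = 5 + 3.2 = 8.2 per hour.
Over the interval, μ = 8.2 × 0.5 = 4.1 (a 30-minute window = 0.5 hours).
P(N ≥ 4) = 1 − P(N ≤ 3) ≈ 0.5858.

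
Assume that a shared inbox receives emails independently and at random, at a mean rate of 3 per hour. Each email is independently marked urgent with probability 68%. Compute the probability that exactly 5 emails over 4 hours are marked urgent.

0.0862

Thinning: the emails that are marked urgent themselves form a Poisson process with rate 0.68 × 3 = 2.04 per hour.
Over the interval, μ = 2.04 × 4 = 8.16 (4 hours).
P(N = 5) = e^(−8.16) · 8.16^5/5! ≈ 0.0862.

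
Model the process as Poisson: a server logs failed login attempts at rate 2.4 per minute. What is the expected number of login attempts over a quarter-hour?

E[N] = λt = 2.4 × 15 = 36 (a quarter-hour = 15 minutes).

36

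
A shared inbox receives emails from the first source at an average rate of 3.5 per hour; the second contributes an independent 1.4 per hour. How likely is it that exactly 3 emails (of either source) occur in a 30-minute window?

Independent Poisson processes superpose: combined rate λ = 3.5 + 1.4 = 4.9 per hour.
Over the interval, μ = 4.9 × 0.5 = 2.45 (a 30-minute window = 0.5 hours).
P(N = 3) = e^(−2.45) · 2.45^3/3! ≈ 0.2115.

0.2115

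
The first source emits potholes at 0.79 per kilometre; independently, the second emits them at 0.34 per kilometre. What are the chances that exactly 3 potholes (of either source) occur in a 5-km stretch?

Independent Poisson processes superpose: combined rate λ = 0.79 + 0.34 = 1.13 per kilometre.
Over the interval, μ = 1.13 × 5 = 5.65 (a 5-km stretch = 5 kilometres).
P(N = 3) = e^(−5.65) · 5.65^3/3! ≈ 0.1057.

0.1057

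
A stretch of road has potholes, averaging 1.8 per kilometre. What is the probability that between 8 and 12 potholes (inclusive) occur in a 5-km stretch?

0.5519

Over the interval, μ = 1.8 × 5 = 9 (a 5-km stretch = 5 kilometres).
P(8 ≤ N ≤ 12) = Σ_{j=8}^{12} e^(−9) · 9^j/j! ≈ 0.5519.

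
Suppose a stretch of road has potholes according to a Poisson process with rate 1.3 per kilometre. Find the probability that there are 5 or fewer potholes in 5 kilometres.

0.3690

Over the interval, μ = 1.3 × 5 = 6.5 (5 kilometres).
P(N ≤ 5) = Σ_{j=0}^{5} e^(−μ) μ^j/j! ≈ 0.3690.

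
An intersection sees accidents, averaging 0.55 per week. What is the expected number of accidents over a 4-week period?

2.2

E[N] = λt = 0.55 × 4 = 2.2 (a 4-week period = 4 weeks).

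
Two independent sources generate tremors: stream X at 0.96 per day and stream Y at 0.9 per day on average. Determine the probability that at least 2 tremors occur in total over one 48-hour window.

Independent Poisson processes superpose: combined rate λ = 0.96 + 0.9 = 1.86 per day.
Over the interval, μ = 1.86 × 2 = 3.72 (a 48-hour window = 2 days).
P(N ≥ 2) = 1 − P(N ≤ 1) ≈ 0.8856.

0.8856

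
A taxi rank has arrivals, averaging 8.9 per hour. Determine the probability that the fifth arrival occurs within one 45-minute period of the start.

0.7952

Over the interval, μ = 8.9 × 0.75 = 6.675 (a 45-minute period = 0.75 hours).
The fifth arrival falls in the interval iff at least 5 events occur there: P(S_5 ≤ t) = P(N ≥ 5) = 1 − P(N ≤ 4) ≈ 0.7952.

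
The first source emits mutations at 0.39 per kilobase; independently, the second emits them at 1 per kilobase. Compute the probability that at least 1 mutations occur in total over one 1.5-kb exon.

0.8757

Independent Poisson processes superpose: combined rate λ = 0.39 + 1 = 1.39 per kilobase.
Over the interval, μ = 1.39 × 1.5 = 2.085 (a 1.5-kb exon = 1.5 kilobases).
P(N ≥ 1) = 1 − P(N ≤ 0) ≈ 0.8757.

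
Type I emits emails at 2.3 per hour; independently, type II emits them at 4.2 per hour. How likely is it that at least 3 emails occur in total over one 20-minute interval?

Independent Poisson processes superpose: combined rate λ = 2.3 + 4.2 = 6.5 per hour.
Over the interval, μ = 6.5 × 1/3 ≈ 2.16667 (a 20-minute interval = 1/3 hours).
P(N ≥ 3) = 1 − P(N ≤ 2) ≈ 0.3683.

0.3683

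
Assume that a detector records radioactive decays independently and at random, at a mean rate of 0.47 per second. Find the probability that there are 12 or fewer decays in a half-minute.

Over the interval, μ = 0.47 × 30 = 14.1 (a half-minute = 30 seconds).
P(N ≤ 12) = Σ_{j=0}^{12} e^(−μ) μ^j/j! ≈ 0.3487.

0.3487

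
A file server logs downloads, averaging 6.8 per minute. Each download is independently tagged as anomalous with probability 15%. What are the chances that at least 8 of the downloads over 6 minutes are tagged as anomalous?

Thinning: the downloads that are tagged as anomalous themselves form a Poisson process with rate 0.15 × 6.8 = 1.02 per minute.
Over the interval, μ = 1.02 × 6 = 6.12 (6 minutes).
P(N ≥ 8) = 1 − P(N ≤ 7) ≈ 0.2727.

0.2727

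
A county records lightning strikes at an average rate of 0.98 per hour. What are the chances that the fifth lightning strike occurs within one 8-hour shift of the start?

0.8908

Over the interval, μ = 0.98 × 8 = 7.84 (an 8-hour shift = 8 hours).
The fifth arrival falls in the interval iff at least 5 events occur there: P(S_5 ≤ t) = P(N ≥ 5) = 1 − P(N ≤ 4) ≈ 0.8908.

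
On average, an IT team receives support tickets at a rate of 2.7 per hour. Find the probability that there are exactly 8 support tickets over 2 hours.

Over the interval, μ = 2.7 × 2 = 5.4 (2 hours).
P(N = 8) = e^(−μ) μ^8/8! = e^(−5.4) · 5.4^8/40320 ≈ 0.0810.

0.0810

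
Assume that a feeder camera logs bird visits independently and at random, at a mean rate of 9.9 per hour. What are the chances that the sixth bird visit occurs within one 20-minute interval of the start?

Over the interval, μ = 9.9 × 1/3 = 3.3 (a 20-minute interval = 1/3 hours).
The sixth arrival falls in the interval iff at least 6 events occur there: P(S_6 ≤ t) = P(N ≥ 6) = 1 − P(N ≤ 5) ≈ 0.1171.

0.1171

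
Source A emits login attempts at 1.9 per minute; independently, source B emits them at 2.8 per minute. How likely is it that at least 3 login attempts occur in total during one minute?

0.8477

Independent Poisson processes superpose: combined rate λ = 1.9 + 2.8 = 4.7 per minute.
So μ = 4.7.
P(N ≥ 3) = 1 − P(N ≤ 2) ≈ 0.8477.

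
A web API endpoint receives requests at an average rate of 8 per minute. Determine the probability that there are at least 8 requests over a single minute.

With mean μ = 8 per minute,
P(N ≥ 8) = 1 − P(N ≤ 7) = 1 − Σ_{j=0}^{7} e^(−μ) μ^j/j! ≈ 0.5470.

0.5470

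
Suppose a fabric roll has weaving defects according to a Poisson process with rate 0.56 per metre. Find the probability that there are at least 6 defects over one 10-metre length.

0.4881

Over the interval, μ = 0.56 × 10 = 5.6 (a 10-metre length = 10 metres).
P(N ≥ 6) = 1 − P(N ≤ 5) = 1 − Σ_{j=0}^{5} e^(−μ) μ^j/j! ≈ 0.4881.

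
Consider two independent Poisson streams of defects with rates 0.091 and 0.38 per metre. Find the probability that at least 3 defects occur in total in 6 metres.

Independent Poisson processes superpose: combined rate λ = 0.091 + 0.38 = 0.471 per metre.
Over the interval, μ = 0.471 × 6 = 2.826 (6 metres).
P(N ≥ 3) = 1 − P(N ≤ 2) ≈ 0.5367.

0.5367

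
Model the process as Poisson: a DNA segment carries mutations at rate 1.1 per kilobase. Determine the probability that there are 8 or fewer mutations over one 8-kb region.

0.4823

Over the interval, μ = 1.1 × 8 = 8.8 (an 8-kb region = 8 kilobases).
P(N ≤ 8) = Σ_{j=0}^{8} e^(−μ) μ^j/j! ≈ 0.4823.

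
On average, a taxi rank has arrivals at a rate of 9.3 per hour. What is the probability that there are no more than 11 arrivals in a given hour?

With mean μ = 9.3 per hour,
P(N ≤ 11) = Σ_{j=0}^{11} e^(−μ) μ^j/j! ≈ 0.7730.

0.7730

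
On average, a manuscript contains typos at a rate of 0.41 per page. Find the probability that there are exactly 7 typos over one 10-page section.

0.0640

Over the interval, μ = 0.41 × 10 = 4.1 (a 10-page section = 10 pages).
P(N = 7) = e^(−μ) μ^7/7! = e^(−4.1) · 4.1^7/5040 ≈ 0.0640.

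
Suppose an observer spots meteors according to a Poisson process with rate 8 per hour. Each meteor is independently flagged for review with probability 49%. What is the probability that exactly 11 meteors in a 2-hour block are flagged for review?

Thinning: the meteors that are flagged for review themselves form a Poisson process with rate 0.49 × 8 = 3.92 per hour.
Over the interval, μ = 3.92 × 2 = 7.84 (a 2-hour block = 2 hours).
P(N = 11) = e^(−7.84) · 7.84^11/11! ≈ 0.0678.

0.0678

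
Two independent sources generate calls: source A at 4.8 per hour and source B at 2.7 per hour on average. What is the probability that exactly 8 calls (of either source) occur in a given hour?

0.1373

Independent Poisson processes superpose: combined rate λ = 4.8 + 2.7 = 7.5 per hour.
So μ = 7.5.
P(N = 8) = e^(−7.5) · 7.5^8/8! ≈ 0.1373.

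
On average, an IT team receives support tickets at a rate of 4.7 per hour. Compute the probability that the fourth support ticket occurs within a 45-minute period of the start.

Over the interval, μ = 4.7 × 0.75 = 3.525 (a 45-minute period = 0.75 hours).
The fourth arrival falls in the interval iff at least 4 events occur there: P(S_4 ≤ t) = P(N ≥ 4) = 1 − P(N ≤ 3) ≈ 0.4688.

0.4688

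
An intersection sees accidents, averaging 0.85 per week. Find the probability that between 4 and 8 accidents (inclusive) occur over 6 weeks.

0.6739

Over the interval, μ = 0.85 × 6 = 5.1 (6 weeks).
P(4 ≤ N ≤ 8) = Σ_{j=4}^{8} e^(−5.1) · 5.1^j/j! ≈ 0.6739.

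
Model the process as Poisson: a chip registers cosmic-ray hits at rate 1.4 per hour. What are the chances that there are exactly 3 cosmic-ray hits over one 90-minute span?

Over the interval, μ = 1.4 × 1.5 = 2.1 (a 90-minute span = 1.5 hours).
P(N = 3) = e^(−μ) μ^3/3! = e^(−2.1) · 2.1^3/6 ≈ 0.1890.

0.1890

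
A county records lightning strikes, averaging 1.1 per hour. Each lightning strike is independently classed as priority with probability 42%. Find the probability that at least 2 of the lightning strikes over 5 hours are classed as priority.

Thinning: the lightning strikes that are classed as priority themselves form a Poisson process with rate 0.42 × 1.1 = 0.462 per hour.
Over the interval, μ = 0.462 × 5 = 2.31 (5 hours).
P(N ≥ 2) = 1 − P(N ≤ 1) ≈ 0.6714.

0.6714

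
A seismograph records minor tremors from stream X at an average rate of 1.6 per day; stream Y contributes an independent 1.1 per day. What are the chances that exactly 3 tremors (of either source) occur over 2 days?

0.1185

Independent Poisson processes superpose: combined rate λ = 1.6 + 1.1 = 2.7 per day.
Over the interval, μ = 2.7 × 2 = 5.4 (2 days).
P(N = 3) = e^(−5.4) · 5.4^3/3! ≈ 0.1185.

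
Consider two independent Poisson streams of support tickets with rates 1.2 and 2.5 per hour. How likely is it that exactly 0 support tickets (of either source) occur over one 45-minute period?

0.0623

Independent Poisson processes superpose: combined rate λ = 1.2 + 2.5 = 3.7 per hour.
Over the interval, μ = 3.7 × 0.75 = 2.775 (a 45-minute period = 0.75 hours).
P(N = 0) = e^(−2.775) · 2.775^0/0! ≈ 0.0623.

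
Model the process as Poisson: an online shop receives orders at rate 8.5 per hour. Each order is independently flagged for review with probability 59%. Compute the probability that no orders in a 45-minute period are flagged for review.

Thinning: the orders that are flagged for review themselves form a Poisson process with rate 0.59 × 8.5 = 5.015 per hour.
Over the interval, μ = 5.015 × 0.75 = 3.76125 (a 45-minute period = 0.75 hours).
P(N = 0) = e^(−3.76125) · 3.76125^0/0! ≈ 0.0233.

0.0233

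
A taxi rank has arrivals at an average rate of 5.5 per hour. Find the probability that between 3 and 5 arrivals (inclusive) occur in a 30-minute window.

Over the interval, μ = 5.5 × 0.5 = 2.75 (a 30-minute window = 0.5 hours).
P(3 ≤ N ≤ 5) = Σ_{j=3}^{5} e^(−2.75) · 2.75^j/j! ≈ 0.4577.

0.4577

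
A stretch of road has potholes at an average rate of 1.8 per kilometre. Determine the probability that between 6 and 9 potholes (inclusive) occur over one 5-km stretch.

0.4717

Over the interval, μ = 1.8 × 5 = 9 (a 5-km stretch = 5 kilometres).
P(6 ≤ N ≤ 9) = Σ_{j=6}^{9} e^(−9) · 9^j/j! ≈ 0.4717.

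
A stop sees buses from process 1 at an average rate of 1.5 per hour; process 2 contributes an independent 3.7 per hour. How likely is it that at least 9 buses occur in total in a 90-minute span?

Independent Poisson processes superpose: combined rate λ = 1.5 + 3.7 = 5.2 per hour.
Over the interval, μ = 5.2 × 1.5 = 7.8 (a 90-minute span = 1.5 hours).
P(N ≥ 9) = 1 − P(N ≤ 8) ≈ 0.3796.

0.3796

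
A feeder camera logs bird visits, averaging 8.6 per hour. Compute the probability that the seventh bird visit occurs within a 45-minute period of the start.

Over the interval, μ = 8.6 × 0.75 = 6.45 (a 45-minute period = 0.75 hours).
The seventh arrival falls in the interval iff at least 7 events occur there: P(S_7 ≤ t) = P(N ≥ 7) = 1 − P(N ≤ 6) ≈ 0.4656.

0.4656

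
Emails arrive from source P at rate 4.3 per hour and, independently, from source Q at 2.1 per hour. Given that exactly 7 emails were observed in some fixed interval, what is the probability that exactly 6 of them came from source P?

0.2113

Given the total, each event is independently from source P with probability p = λ_P/(λ_P+λ_Q) = 4.3/6.4 ≈ 0.6719.
So K ~ Binomial(7, 4.3/6.4): P(K = 6) = C(7,6) · (4.3/6.4)^6 · (2.1/6.4)^1 ≈ 0.2113.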